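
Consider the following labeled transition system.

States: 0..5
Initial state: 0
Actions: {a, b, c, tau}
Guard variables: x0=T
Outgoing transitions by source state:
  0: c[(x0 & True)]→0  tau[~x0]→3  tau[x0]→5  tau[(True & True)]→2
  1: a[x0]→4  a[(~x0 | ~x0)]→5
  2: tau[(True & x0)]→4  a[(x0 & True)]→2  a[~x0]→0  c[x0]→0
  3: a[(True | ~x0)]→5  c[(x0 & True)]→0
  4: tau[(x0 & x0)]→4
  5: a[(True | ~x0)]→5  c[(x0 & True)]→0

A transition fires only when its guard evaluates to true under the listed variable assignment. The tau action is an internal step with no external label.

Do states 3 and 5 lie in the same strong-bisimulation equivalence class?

Answer: BISIMILAR

Trace:
Refine partition for ~:
  P[0] = {{0,1,2,3,4,5}}
  P[1] = {{0},{1},{2},{3,5},{4}}
Fixed point at round 2; 5 class(es).
class of 3: {3,5}; class of 5: {3,5}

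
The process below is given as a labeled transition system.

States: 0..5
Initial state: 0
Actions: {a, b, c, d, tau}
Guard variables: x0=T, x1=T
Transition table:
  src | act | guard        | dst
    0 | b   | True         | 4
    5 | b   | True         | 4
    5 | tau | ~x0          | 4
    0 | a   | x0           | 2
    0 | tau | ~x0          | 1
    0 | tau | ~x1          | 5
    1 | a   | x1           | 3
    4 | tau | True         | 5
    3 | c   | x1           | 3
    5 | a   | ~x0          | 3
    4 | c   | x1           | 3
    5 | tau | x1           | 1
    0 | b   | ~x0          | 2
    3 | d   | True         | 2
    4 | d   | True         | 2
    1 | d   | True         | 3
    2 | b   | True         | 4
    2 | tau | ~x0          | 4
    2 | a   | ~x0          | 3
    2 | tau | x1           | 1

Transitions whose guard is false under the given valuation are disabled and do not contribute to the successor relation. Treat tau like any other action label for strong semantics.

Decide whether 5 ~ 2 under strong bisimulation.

Answer: BISIMILAR

Working:
Refine partition for ~:
  π0 = {{0,1,2,3,4,5}}
  π1 = {{0},{1},{2,5},{3},{4}}
stable after 2 split(s): 5 block(s)
[5]={2,5}  [2]={2,5}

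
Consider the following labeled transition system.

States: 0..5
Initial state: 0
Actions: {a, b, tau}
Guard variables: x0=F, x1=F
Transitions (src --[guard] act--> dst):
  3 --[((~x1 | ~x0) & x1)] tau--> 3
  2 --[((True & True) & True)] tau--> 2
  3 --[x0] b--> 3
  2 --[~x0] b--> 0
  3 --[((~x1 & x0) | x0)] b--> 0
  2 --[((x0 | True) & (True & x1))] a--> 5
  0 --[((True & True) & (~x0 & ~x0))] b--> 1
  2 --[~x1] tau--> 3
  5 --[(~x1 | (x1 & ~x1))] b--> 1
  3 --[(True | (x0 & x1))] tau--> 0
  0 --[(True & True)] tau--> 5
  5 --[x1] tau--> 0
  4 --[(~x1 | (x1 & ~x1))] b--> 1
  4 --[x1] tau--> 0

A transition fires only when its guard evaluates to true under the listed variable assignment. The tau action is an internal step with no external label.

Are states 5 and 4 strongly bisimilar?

Answer: BISIMILAR

Trace:
Compute ~ classes (split until stable):
  π0 = {{0,1,2,3,4,5}}
  π1 = {{0,2},{1},{3},{4,5}}
  π2 = {{0},{1},{2},{3},{4,5}}
stable after 3 split(s): 5 block(s)
class of 5: {4,5}; class of 4: {4,5}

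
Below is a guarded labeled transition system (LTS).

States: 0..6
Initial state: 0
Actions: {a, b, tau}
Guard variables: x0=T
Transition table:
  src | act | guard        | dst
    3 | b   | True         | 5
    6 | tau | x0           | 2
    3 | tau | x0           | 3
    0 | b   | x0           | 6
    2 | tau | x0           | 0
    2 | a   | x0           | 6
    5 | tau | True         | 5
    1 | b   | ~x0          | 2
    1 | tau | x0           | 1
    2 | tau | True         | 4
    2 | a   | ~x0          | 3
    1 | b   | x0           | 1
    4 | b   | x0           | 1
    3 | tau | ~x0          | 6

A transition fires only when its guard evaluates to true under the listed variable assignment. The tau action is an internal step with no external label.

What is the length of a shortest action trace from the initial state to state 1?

Answer: 4

Trace:
Breadth-first toward 1:
  L0 = {0}
  L1 = {6}
  L2 = {2}
  L3 = {4}
  L4 = {1}
1 enters at depth 4; path b·tau·tau·b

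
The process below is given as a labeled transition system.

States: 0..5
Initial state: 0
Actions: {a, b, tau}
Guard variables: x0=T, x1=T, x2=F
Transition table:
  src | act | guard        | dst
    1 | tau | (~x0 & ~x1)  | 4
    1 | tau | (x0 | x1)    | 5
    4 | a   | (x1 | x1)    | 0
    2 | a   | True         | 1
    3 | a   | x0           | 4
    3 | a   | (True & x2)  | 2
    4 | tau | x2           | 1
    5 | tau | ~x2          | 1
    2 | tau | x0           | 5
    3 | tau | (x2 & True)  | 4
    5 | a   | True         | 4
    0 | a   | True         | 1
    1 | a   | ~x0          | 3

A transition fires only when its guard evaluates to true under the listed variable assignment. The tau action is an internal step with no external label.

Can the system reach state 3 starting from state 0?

8 transition(s) survive guard evaluation.
L0 = {0}
L1 = {1}  cumulative {0,1}
L2 = {5}  cumulative {0,1,5}
L3 = {4}  cumulative {0,1,4,5}
R = {0,1,4,5}

Answer: UNREACHABLE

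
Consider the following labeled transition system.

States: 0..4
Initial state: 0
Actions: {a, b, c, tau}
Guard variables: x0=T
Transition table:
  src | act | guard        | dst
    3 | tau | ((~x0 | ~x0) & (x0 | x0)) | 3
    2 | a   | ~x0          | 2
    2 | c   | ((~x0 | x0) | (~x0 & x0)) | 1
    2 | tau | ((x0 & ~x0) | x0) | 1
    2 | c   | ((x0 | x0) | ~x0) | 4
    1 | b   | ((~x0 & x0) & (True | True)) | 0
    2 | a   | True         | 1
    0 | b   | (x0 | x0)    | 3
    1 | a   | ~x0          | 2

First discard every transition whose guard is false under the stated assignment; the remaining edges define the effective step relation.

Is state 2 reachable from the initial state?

Guard filter leaves 5 enabled edge(s).
Layer 0: {0}
Layer 1: {3}  cumulative {0,3}
R = {0,3}

Answer: UNREACHABLE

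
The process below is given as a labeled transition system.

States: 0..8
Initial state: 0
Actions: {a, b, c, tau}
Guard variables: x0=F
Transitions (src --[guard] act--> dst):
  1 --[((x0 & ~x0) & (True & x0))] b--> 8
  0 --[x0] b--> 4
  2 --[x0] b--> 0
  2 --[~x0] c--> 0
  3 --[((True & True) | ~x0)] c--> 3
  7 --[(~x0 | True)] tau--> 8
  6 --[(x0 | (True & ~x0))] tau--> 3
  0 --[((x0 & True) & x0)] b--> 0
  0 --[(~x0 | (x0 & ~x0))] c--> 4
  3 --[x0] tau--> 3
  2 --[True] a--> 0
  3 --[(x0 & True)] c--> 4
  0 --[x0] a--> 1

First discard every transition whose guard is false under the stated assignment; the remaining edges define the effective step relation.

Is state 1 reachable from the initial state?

Guard filter leaves 6 enabled edge(s).
depth 0: {0}
depth 1: {4}  now seen {0,4}
Reachable = {0,4}

Answer: UNREACHABLE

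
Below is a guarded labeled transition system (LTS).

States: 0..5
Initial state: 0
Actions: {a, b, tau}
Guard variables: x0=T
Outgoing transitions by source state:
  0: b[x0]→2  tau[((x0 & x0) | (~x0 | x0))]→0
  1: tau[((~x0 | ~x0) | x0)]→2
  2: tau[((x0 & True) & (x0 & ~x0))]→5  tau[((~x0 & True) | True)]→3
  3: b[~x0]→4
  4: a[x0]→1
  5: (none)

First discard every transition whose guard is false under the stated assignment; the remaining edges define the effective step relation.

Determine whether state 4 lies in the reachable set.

Guard filter leaves 5 enabled edge(s).
Layer 0: {0}
Layer 1: {2}  total {0,2}
Layer 2: {3}  total {0,2,3}
Reach set: {0,2,3}

Answer: UNREACHABLE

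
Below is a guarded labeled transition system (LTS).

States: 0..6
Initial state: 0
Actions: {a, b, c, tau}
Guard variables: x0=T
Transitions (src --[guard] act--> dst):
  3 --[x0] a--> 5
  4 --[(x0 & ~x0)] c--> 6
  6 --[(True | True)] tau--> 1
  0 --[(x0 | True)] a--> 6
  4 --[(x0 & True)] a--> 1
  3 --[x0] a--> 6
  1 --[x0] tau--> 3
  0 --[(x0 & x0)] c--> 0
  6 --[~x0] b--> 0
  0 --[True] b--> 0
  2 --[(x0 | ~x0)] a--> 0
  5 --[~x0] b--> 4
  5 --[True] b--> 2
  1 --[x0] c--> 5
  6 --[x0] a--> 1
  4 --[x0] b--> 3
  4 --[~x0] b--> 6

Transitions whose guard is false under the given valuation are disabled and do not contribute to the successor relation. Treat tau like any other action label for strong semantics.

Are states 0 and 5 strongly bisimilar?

Answer: NOT BISIMILAR

Analysis:
Refine partition for ~:
  P[0] = {{0,1,2,3,4,5,6}}
  P[1] = {{0},{1},{2,3},{4},{5},{6}}
  P[2] = {{0},{1},{2},{3},{4},{5},{6}}
Fixed point at round 3; 7 class(es).
class of 0: {0}; class of 5: {5}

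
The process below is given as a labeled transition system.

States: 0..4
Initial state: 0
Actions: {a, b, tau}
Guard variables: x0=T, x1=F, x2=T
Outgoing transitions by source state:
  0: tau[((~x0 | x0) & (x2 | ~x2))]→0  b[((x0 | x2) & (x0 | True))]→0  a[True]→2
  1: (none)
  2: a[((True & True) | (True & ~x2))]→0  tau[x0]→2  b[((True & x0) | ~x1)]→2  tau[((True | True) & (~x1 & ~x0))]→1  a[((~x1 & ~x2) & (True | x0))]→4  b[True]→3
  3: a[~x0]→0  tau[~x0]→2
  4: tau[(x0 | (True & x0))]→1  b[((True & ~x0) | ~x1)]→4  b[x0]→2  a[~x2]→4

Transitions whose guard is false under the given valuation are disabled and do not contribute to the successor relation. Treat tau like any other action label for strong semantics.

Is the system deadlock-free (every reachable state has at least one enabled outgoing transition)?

Reachable = {0,2,3}
  0: a→2  b→0  tau→0  [3 exit(s)]
  2: a→0  b→2  b→3  tau→2  [4 exit(s)]
  3: ∅  [no exit]
trace reaching 3: a·b

Answer: DEADLOCK at state 3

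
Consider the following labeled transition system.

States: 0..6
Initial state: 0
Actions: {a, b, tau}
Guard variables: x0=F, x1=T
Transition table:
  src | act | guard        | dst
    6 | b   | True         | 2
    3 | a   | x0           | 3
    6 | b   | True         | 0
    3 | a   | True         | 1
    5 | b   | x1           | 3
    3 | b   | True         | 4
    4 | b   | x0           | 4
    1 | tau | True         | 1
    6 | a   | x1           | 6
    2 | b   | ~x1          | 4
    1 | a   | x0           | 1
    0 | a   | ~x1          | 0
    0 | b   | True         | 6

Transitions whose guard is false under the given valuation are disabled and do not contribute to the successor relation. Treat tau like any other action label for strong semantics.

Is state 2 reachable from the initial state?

Answer: REACHABLE

Analysis:
After dropping false guards: 8 live edges.
Layer 0: {0}
Layer 1: {6}  total {0,6}
Layer 2: {2}  total {0,2,6}
R = {0,2,6}
Path to 2: b·b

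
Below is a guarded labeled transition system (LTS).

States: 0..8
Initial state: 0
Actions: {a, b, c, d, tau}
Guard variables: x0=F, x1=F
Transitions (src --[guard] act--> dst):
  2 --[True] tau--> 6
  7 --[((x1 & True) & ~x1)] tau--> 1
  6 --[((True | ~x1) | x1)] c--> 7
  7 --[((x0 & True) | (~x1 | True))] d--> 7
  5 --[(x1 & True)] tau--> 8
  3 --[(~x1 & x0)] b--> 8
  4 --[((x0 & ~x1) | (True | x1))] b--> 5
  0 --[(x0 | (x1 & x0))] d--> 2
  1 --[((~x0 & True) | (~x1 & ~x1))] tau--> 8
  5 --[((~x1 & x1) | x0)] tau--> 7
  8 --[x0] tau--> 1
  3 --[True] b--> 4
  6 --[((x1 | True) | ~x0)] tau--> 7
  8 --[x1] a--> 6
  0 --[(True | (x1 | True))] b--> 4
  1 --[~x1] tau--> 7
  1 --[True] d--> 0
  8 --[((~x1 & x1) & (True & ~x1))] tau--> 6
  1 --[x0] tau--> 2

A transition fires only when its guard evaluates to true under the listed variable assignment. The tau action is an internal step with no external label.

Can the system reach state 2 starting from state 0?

10 transition(s) survive guard evaluation.
Layer 0: {0}
Layer 1: {4}  total {0,4}
Layer 2: {5}  total {0,4,5}
Reach set: {0,4,5}

Answer: UNREACHABLE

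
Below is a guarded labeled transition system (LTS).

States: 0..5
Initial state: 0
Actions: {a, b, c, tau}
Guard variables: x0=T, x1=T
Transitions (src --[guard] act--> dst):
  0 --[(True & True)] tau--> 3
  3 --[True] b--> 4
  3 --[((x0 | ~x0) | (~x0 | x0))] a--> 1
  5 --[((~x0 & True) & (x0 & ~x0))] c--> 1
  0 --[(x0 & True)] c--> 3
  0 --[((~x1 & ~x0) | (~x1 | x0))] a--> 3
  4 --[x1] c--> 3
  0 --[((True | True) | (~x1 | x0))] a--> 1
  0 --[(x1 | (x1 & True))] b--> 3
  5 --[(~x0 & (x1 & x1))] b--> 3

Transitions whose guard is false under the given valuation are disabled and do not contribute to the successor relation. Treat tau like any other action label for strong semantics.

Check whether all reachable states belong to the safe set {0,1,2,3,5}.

Safe = {0,1,2,3,5}
R = {0,1,3,4}
  0: safe
  1: safe
  3: safe
  4: outside
witness against invariant: tau·b → 4

Answer: INVARIANT VIOLATED at state 4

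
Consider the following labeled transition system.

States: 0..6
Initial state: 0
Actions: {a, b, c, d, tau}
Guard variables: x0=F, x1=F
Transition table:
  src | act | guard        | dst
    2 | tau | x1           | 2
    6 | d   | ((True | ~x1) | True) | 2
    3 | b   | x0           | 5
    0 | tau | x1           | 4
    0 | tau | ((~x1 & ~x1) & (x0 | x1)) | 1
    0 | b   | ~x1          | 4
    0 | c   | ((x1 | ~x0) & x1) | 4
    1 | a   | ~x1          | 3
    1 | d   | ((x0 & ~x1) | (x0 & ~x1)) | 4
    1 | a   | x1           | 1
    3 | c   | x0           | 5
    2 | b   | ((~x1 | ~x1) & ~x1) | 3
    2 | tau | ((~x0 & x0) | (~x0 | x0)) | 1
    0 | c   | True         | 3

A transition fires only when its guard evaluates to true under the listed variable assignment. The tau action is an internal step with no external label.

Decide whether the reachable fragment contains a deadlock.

Reach set: {0,3,4}
  0: b→4  c→3  [deg 2]
  3: ∅  [STUCK]
  4: ∅  [STUCK]
trace reaching 3: c

Answer: DEADLOCK at state 3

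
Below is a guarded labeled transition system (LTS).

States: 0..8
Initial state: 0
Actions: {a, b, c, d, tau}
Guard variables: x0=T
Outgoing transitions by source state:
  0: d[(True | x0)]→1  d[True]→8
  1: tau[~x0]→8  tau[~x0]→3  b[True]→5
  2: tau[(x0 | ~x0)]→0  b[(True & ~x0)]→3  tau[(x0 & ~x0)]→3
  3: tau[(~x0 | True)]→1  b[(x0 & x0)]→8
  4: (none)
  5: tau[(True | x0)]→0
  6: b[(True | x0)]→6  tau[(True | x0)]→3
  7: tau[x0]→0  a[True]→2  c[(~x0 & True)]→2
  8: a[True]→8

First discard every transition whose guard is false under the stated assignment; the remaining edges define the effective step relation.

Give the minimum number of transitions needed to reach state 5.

Answer: 2

Working:
BFS to 5:
  L0 = {0}
  L1 = {1,8}
  L2 = {5}
depth(5)=2, e.g. d·b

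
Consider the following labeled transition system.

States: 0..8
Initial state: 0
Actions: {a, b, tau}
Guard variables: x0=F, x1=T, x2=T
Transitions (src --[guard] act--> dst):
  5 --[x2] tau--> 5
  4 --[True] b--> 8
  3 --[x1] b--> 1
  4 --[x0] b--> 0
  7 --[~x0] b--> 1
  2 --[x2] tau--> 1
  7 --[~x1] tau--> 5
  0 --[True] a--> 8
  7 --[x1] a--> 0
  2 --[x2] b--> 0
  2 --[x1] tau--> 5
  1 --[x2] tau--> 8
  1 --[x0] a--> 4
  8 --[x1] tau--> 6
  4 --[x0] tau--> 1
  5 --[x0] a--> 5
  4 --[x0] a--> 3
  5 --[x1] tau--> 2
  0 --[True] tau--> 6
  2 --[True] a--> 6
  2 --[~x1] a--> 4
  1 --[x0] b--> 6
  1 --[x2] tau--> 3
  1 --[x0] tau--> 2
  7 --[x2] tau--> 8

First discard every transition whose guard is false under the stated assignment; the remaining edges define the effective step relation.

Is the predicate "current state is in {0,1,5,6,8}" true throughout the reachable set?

Answer: INVARIANT HOLDS

Trace:
Allowed set {0,1,5,6,8}
R = {0,6,8}
  0: ✓
  6: ✓
  8: ✓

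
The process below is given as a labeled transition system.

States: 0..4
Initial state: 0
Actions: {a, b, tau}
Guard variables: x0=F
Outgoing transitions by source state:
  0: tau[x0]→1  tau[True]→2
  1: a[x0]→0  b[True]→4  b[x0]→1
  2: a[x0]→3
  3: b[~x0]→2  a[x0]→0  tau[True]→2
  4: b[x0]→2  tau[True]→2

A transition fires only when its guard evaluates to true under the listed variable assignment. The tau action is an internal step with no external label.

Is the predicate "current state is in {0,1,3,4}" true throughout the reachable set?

Answer: INVARIANT VIOLATED at state 2

Trace:
Inv-set: {0,1,3,4}
Reach set: {0,2}
  0: ok
  2: ✗ unsafe
reach 2 via tau — violates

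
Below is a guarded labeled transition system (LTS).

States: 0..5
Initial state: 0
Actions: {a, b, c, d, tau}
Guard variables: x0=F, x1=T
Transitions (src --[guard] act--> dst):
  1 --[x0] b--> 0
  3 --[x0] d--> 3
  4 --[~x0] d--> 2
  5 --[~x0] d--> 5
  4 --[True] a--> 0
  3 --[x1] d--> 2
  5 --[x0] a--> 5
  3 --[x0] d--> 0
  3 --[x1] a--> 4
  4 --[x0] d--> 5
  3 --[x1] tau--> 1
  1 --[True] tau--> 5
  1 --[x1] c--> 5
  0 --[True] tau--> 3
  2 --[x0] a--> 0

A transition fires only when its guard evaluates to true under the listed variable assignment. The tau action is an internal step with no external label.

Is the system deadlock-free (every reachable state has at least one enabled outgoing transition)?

Answer: DEADLOCK at state 2

Analysis:
Reachable = {0,1,2,3,4,5}
  0: tau→3  [1 out]
  1: c→5  tau→5  [2 out]
  2: ∅  [deadlock]
  3: a→4  d→2  tau→1  [3 out]
  4: a→0  d→2  [2 out]
  5: d→5  [1 out]
trace reaching 2: tau·d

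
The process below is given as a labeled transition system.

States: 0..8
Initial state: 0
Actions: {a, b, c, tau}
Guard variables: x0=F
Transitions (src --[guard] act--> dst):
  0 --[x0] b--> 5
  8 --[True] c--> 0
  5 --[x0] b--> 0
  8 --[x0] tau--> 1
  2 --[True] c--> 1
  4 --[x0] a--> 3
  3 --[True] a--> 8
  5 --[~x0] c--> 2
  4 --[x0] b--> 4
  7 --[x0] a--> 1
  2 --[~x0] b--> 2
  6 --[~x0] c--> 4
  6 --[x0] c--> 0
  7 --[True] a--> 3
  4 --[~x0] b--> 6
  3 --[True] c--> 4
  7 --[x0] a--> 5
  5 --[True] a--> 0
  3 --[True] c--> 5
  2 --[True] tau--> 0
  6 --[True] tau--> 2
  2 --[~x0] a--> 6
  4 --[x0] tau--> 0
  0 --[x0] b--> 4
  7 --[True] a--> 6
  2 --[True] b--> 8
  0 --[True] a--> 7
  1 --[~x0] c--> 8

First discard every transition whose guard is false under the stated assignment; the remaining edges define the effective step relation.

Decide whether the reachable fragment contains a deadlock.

Reach set: {0,1,2,3,4,5,6,7,8}
  0: a→7  [1 exit(s)]
  1: c→8  [1 exit(s)]
  2: a→6  b→2  b→8  c→1  tau→0  [5 exit(s)]
  3: a→8  c→4  c→5  [3 exit(s)]
  4: b→6  [1 exit(s)]
  5: a→0  c→2  [2 exit(s)]
  6: c→4  tau→2  [2 exit(s)]
  7: a→3  a→6  [2 exit(s)]
  8: c→0  [1 exit(s)]

Answer: DEADLOCK-FREE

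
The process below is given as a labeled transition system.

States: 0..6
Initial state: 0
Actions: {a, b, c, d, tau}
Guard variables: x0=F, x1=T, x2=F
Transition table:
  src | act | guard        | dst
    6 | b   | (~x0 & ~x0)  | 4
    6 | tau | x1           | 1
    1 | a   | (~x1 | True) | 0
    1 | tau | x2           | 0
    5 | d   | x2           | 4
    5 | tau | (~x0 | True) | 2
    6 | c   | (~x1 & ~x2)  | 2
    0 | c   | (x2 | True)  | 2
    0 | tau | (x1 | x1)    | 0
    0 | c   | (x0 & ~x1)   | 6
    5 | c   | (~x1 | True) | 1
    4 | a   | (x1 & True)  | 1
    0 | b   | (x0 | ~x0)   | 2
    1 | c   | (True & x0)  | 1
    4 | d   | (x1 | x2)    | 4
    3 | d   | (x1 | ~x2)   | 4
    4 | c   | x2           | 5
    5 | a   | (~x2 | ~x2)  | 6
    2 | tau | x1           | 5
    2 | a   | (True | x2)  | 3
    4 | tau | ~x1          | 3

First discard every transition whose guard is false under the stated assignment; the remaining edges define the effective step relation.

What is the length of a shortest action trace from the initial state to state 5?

Answer: 2

Trace:
Layered search for 5:
  L0 = {0}
  L1 = {2}
  L2 = {3,5}
first hit 5 at d=2 via b·tau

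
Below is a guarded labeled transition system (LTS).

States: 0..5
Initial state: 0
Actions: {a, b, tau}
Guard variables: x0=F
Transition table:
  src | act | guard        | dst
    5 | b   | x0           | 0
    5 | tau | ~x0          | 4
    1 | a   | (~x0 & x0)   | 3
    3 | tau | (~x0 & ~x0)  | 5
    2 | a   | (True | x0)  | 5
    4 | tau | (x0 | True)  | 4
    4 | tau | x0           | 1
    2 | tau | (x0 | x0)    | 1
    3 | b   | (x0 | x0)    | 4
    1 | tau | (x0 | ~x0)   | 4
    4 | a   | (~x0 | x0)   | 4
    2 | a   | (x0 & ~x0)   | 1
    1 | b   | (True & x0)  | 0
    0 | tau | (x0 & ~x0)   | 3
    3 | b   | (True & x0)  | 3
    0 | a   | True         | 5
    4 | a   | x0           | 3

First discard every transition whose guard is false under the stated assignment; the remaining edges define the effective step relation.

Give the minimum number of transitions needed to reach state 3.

Layered search for 3:
  depth 0: {0}
  depth 1: {5}
  depth 2: {4}
3 never appears.

Answer: UNREACHABLE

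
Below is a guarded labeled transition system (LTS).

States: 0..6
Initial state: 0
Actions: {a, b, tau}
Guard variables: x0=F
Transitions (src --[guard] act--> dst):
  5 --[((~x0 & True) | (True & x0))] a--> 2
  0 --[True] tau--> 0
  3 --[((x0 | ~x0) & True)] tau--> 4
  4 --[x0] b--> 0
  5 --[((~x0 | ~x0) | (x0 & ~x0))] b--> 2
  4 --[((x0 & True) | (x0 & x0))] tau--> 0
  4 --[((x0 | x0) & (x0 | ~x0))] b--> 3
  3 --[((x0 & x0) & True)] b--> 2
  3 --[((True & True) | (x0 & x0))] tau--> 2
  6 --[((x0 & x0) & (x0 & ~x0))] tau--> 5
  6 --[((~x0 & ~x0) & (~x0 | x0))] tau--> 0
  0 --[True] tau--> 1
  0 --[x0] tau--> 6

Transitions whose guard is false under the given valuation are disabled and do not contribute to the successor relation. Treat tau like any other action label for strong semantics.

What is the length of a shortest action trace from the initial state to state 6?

Answer: UNREACHABLE

Analysis:
Breadth-first toward 6:
  Layer 0: {0}
  Layer 1: {1}
6 never appears.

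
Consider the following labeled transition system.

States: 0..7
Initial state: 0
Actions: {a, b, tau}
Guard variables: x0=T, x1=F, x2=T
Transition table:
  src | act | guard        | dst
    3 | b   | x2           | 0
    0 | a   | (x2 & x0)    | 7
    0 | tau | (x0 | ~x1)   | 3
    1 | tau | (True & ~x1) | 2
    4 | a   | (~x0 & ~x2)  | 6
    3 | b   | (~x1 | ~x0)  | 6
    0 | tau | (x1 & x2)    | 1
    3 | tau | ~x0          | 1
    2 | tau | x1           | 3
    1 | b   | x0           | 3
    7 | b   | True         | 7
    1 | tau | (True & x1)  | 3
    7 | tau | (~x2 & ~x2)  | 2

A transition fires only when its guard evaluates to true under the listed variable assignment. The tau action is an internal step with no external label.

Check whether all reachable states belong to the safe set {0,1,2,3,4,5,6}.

Inv-set: {0,1,2,3,4,5,6}
R = {0,3,6,7}
  0: ok
  3: ok
  6: ok
  7: outside
counterexample path to 7: a

Answer: INVARIANT VIOLATED at state 7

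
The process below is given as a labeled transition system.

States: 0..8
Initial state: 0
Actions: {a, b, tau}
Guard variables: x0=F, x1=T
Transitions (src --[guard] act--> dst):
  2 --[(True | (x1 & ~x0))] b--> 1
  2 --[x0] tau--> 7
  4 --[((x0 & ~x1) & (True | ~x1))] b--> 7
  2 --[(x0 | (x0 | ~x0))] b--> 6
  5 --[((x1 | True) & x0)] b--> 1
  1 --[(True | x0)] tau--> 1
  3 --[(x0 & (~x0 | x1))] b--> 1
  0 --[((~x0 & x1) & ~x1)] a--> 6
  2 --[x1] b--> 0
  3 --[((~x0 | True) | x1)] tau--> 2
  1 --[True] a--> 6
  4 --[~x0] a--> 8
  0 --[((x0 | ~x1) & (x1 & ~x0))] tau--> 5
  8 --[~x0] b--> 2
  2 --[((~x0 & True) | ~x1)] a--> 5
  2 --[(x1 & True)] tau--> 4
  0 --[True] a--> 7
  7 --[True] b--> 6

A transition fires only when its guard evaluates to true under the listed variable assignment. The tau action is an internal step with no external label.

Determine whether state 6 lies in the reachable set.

Answer: REACHABLE

Analysis:
After dropping false guards: 12 live edges.
Layer 0: {0}
Layer 1: {7}  total {0,7}
Layer 2: {6}  total {0,6,7}
Reachable = {0,6,7}
witness 6: a·b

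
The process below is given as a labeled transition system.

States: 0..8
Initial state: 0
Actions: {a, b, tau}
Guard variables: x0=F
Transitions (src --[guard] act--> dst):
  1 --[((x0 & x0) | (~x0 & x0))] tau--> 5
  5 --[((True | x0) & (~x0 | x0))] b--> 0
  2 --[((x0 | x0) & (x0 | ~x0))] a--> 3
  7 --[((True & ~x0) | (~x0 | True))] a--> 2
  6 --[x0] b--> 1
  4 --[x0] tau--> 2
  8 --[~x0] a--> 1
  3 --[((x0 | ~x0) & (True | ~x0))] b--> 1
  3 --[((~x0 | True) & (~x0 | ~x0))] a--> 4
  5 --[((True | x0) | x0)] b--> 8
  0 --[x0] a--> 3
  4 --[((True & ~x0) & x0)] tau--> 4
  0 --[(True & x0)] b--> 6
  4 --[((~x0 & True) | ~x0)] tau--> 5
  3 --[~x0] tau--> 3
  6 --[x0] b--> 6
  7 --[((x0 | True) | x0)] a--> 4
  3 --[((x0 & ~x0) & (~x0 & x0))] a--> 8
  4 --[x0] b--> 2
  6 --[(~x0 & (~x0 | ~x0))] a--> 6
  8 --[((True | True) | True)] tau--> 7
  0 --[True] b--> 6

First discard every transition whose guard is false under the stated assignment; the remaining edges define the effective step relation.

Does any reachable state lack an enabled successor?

R = {0,6}
  0: b→6  [deg 1]
  6: a→6  [deg 1]

Answer: DEADLOCK-FREE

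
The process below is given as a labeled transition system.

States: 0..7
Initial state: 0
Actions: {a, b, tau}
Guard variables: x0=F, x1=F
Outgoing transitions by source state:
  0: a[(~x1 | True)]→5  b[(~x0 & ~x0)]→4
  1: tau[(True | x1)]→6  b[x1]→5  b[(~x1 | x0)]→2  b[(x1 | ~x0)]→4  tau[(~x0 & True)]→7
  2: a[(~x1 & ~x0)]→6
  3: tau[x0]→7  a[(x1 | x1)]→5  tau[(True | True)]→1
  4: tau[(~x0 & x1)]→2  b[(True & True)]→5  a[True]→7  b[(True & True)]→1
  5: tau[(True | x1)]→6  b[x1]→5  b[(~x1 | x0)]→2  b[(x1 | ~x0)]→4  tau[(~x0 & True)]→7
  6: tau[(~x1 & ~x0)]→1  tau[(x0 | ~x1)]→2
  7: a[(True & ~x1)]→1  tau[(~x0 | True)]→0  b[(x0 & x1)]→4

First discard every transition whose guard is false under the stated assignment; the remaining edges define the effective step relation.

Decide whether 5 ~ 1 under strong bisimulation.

Compute ~ classes (split until stable):
  round 0: {{0,1,2,3,4,5,6,7}}
  round 1: {{0,4},{1,5},{2},{3,6},{7}}
  round 2: {{0},{1,5},{2},{3},{4},{6},{7}}
Fixed point at round 3; 7 class(es).
[5]={1,5}  [1]={1,5}

Answer: BISIMILAR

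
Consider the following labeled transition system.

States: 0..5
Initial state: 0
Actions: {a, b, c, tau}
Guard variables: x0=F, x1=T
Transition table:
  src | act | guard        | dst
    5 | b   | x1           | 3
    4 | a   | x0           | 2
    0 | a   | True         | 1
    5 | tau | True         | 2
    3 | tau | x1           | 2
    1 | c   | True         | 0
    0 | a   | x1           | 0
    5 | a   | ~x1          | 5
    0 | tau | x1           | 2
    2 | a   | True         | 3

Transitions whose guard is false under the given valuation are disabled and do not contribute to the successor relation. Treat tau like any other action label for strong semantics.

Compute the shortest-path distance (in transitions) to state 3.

Answer: 2

Analysis:
BFS to 3:
  depth 0: {0}
  depth 1: {1,2}
  depth 2: {3}
first hit 3 at d=2 via tau·a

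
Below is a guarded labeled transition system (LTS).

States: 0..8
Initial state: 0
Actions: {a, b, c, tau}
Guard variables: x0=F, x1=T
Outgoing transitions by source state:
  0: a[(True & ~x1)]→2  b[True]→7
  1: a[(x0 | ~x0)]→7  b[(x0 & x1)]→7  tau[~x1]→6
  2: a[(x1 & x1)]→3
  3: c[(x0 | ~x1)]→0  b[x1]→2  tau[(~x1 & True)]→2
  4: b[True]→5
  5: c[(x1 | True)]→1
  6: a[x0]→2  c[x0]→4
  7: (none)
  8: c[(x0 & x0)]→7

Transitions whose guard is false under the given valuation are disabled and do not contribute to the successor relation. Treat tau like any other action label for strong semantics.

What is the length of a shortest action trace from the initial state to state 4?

Answer: UNREACHABLE

Working:
Breadth-first toward 4:
  depth 0: {0}
  depth 1: {7}
4 never appears.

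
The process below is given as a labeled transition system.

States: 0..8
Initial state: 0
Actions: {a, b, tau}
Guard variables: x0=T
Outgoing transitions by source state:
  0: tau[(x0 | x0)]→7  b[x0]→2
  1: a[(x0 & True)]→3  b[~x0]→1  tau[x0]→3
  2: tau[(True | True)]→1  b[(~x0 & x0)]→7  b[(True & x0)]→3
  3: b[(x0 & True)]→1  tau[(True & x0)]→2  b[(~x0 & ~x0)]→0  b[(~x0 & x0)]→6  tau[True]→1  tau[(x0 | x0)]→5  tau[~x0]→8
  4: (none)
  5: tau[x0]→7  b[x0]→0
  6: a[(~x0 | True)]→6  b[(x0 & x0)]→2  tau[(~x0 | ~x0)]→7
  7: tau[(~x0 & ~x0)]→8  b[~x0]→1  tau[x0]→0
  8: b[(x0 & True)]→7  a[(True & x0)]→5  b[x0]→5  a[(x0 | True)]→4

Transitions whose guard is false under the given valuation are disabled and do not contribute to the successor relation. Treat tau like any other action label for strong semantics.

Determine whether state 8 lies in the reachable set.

19 transition(s) survive guard evaluation.
Layer 0: {0}
Layer 1: {2,7}  now seen {0,2,7}
Layer 2: {1,3}  now seen {0,1,2,3,7}
Layer 3: {5}  now seen {0,1,2,3,5,7}
Reachable = {0,1,2,3,5,7}

Answer: UNREACHABLE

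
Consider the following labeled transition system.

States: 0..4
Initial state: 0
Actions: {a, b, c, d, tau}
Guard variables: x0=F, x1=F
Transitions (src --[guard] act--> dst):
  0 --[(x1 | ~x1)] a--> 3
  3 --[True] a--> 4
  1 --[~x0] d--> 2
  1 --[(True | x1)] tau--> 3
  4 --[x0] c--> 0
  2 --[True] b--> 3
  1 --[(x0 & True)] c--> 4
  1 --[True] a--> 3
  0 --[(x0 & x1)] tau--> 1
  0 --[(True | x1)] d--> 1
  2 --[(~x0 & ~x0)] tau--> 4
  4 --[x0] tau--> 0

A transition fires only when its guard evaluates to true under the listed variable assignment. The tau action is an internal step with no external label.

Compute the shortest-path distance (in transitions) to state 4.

Layered search for 4:
  Layer 0: {0}
  Layer 1: {1,3}
  Layer 2: {2,4}
first hit 4 at d=2 via a·a

Answer: 2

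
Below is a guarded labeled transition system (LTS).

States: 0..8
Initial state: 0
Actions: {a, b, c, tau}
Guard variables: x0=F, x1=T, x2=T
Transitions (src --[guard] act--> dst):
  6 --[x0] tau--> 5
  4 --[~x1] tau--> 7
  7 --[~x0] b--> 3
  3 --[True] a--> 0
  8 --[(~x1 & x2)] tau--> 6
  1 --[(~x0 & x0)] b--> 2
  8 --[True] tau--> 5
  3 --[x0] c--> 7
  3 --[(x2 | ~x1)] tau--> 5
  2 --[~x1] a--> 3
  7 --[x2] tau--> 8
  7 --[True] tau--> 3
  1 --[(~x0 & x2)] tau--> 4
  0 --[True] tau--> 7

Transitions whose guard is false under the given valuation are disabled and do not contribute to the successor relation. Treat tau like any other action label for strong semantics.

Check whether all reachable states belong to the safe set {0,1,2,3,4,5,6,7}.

Answer: INVARIANT VIOLATED at state 8

Trace:
Allowed set {0,1,2,3,4,5,6,7}
Reach set: {0,3,5,7,8}
  0: ok
  3: ok
  5: ok
  7: ok
  8: ✗ unsafe
witness against invariant: tau·tau → 8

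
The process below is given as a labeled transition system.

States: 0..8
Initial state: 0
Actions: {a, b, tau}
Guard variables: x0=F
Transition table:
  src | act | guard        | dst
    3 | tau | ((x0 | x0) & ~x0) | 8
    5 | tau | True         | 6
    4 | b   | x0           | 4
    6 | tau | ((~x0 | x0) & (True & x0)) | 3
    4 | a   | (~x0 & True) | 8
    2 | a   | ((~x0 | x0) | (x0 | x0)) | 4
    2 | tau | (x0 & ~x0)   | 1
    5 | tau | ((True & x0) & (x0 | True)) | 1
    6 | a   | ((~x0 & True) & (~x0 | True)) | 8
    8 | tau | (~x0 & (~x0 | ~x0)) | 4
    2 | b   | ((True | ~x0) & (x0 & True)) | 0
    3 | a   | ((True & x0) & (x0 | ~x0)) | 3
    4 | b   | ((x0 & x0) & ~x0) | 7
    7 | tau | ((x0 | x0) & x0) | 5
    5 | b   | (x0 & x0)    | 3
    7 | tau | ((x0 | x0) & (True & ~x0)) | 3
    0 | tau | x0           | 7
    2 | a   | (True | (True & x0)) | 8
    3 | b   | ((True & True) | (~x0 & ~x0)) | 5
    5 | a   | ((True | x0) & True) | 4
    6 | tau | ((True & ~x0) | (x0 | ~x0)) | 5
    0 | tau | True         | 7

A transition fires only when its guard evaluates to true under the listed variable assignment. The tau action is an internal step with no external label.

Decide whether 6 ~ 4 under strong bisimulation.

Answer: NOT BISIMILAR

Trace:
Bisimulation quotient by refinement:
  P[0] = {{0,1,2,3,4,5,6,7,8}}
  P[1] = {{0,8},{1,7},{2,4},{3},{5,6}}
  P[2] = {{0},{1,7},{2},{3},{4},{5},{6},{8}}
stable after 3 split(s): 8 block(s)
6∈{6}, 4∈{4}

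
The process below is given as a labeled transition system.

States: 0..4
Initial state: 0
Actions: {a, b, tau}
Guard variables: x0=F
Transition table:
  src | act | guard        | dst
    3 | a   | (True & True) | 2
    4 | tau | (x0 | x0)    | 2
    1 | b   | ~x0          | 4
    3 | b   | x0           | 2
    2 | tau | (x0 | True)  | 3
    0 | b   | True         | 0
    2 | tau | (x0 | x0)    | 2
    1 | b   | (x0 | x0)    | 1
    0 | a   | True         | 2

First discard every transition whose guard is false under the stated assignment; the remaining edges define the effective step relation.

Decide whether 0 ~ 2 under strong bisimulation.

Answer: NOT BISIMILAR

Analysis:
Compute ~ classes (split until stable):
  P[0] = {{0,1,2,3,4}}
  P[1] = {{0},{1},{2},{3},{4}}
5 equivalence class(es) (converged in 2)
class of 0: {0}; class of 2: {2}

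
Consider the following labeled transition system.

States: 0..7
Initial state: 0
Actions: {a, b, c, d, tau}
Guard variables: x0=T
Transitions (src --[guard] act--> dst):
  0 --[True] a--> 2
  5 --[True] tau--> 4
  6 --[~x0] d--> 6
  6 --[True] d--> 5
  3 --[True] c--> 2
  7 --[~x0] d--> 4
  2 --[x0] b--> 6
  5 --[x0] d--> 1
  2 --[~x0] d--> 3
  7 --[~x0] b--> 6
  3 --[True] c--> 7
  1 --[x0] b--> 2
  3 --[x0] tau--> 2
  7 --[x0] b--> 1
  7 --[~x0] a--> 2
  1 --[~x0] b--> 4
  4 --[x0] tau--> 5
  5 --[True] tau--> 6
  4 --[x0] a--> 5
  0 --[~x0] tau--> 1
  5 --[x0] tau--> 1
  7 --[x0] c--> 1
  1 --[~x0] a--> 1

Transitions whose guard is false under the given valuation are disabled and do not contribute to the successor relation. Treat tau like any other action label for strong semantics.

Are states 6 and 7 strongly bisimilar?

Answer: NOT BISIMILAR

Trace:
Bisimulation quotient by refinement:
  π0 = {{0,1,2,3,4,5,6,7}}
  π1 = {{0},{1,2},{3},{4},{5},{6},{7}}
  π2 = {{0},{1},{2},{3},{4},{5},{6},{7}}
Fixed point at round 3; 8 class(es).
[6]={6}  [7]={7}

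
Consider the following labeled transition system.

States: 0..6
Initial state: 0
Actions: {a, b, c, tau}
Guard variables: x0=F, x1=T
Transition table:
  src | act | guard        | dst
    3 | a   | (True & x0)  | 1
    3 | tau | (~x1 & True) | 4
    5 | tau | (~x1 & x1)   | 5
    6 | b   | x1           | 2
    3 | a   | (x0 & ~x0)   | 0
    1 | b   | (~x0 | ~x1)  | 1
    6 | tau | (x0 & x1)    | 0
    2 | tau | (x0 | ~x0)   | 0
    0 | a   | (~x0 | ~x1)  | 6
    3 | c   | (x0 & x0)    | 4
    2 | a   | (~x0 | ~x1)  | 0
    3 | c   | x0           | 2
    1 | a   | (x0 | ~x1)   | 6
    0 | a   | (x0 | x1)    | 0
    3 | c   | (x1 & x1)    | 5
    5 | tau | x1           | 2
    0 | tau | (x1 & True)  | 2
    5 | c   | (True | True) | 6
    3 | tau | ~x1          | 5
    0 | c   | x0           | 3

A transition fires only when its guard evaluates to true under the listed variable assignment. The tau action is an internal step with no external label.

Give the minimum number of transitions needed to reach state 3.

BFS to 3:
  Layer 0: {0}
  Layer 1: {2,6}
3 never appears.

Answer: UNREACHABLE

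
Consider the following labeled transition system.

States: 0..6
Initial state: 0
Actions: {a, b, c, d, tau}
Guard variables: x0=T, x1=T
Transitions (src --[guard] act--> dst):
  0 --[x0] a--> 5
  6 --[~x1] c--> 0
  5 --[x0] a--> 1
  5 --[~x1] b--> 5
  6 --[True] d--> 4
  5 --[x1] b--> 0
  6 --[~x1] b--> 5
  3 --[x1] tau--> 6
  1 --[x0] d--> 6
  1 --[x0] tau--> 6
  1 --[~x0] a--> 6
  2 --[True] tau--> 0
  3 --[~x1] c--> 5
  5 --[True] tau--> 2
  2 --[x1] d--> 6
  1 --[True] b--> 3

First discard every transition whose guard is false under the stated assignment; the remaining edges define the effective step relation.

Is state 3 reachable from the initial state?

After dropping false guards: 11 live edges.
L0 = {0}
L1 = {5}  cumulative {0,5}
L2 = {1,2}  cumulative {0,1,2,5}
L3 = {3,6}  cumulative {0,1,2,3,5,6}
L4 = {4}  cumulative {0,1,2,3,4,5,6}
R = {0,1,2,3,4,5,6}
Path to 3: a·a·b

Answer: REACHABLE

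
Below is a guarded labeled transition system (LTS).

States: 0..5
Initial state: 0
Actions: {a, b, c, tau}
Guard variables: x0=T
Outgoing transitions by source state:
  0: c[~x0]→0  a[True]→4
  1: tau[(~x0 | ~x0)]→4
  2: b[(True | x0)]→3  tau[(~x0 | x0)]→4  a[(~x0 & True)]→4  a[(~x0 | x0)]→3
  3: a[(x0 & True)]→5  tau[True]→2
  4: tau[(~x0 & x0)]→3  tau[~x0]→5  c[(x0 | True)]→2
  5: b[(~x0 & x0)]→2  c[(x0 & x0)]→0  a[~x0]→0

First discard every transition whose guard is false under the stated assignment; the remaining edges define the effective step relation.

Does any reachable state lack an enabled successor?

R = {0,2,3,4,5}
  0: a→4  [deg 1]
  2: a→3  b→3  tau→4  [deg 3]
  3: a→5  tau→2  [deg 2]
  4: c→2  [deg 1]
  5: c→0  [deg 1]

Answer: DEADLOCK-FREE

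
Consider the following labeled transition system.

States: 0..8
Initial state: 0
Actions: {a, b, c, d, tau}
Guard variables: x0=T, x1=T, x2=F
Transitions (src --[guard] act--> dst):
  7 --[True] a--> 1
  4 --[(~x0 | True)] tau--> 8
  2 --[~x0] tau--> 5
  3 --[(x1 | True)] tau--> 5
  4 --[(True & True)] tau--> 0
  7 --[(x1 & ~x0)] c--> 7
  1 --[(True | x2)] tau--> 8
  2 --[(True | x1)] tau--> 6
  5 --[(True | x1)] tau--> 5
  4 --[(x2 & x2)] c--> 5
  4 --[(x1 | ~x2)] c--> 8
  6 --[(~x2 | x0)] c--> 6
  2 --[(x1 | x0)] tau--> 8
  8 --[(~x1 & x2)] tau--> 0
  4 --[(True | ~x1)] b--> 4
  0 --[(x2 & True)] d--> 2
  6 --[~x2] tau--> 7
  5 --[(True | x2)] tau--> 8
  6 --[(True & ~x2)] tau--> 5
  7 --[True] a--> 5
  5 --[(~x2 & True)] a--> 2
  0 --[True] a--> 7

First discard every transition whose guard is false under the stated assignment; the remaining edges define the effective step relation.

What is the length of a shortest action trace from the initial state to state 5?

Answer: 2

Trace:
BFS to 5:
  Layer 0: {0}
  Layer 1: {7}
  Layer 2: {1,5}
depth(5)=2, e.g. a·a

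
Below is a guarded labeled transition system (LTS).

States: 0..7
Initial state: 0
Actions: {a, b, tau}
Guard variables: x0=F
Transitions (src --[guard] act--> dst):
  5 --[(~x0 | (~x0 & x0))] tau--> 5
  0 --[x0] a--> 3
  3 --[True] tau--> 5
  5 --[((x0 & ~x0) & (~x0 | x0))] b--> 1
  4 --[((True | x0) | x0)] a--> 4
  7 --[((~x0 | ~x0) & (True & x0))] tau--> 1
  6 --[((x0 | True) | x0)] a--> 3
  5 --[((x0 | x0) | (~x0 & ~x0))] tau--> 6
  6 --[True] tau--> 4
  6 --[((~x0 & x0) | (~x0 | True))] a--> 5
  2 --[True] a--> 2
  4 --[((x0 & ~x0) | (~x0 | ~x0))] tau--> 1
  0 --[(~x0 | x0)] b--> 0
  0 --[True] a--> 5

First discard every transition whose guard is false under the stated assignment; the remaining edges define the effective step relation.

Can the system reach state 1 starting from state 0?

Answer: REACHABLE

Working:
Guard filter leaves 11 enabled edge(s).
depth 0: {0}
depth 1: {5}  total {0,5}
depth 2: {6}  total {0,5,6}
depth 3: {3,4}  total {0,3,4,5,6}
depth 4: {1}  total {0,1,3,4,5,6}
Reachable = {0,1,3,4,5,6}
Path to 1: a·tau·tau·tau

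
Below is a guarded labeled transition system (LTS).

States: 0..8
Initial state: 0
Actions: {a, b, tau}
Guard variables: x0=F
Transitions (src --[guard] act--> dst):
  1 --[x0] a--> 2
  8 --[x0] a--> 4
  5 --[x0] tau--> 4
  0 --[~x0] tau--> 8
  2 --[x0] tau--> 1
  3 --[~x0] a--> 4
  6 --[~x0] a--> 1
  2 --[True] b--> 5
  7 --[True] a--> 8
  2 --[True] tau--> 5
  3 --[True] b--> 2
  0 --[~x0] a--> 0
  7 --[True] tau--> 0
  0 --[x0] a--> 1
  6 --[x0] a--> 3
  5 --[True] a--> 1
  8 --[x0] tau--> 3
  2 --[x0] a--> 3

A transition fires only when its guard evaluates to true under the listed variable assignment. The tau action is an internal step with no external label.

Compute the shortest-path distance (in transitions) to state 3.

Answer: UNREACHABLE

Analysis:
Layered search for 3:
  Layer 0: {0}
  Layer 1: {8}
3 never appears.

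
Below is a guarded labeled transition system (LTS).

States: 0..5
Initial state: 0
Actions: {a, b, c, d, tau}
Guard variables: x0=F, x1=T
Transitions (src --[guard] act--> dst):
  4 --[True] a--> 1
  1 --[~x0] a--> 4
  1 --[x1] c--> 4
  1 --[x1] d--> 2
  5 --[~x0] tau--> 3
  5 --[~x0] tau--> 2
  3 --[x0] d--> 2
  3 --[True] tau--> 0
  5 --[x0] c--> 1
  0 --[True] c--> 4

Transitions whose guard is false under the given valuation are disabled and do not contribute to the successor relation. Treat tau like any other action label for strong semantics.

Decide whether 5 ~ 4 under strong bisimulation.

Compute ~ classes (split until stable):
  round 0: {{0,1,2,3,4,5}}
  round 1: {{0},{1},{2},{3,5},{4}}
  round 2: {{0},{1},{2},{3},{4},{5}}
6 equivalence class(es) (converged in 3)
5∈{5}, 4∈{4}

Answer: NOT BISIMILAR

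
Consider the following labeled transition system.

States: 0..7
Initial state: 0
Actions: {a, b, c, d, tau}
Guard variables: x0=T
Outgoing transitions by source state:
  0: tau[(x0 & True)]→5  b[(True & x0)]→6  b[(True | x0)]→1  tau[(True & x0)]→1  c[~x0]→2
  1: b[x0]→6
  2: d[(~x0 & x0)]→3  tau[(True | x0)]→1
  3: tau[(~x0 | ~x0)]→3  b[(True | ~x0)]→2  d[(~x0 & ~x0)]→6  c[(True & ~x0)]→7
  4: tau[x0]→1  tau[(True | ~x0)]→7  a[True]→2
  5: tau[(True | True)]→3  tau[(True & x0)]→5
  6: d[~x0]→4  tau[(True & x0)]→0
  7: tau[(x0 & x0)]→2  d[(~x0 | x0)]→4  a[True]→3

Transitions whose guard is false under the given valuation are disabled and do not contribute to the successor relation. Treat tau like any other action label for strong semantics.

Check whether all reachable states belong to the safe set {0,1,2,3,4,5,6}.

Answer: INVARIANT HOLDS

Analysis:
Safe = {0,1,2,3,4,5,6}
Reachable = {0,1,2,3,5,6}
  0: ok
  1: ok
  2: ok
  3: ok
  5: ok
  6: ok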